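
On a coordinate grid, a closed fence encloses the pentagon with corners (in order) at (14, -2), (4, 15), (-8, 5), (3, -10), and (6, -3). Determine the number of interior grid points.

The shoelace formula gives twice the area as |[14·15 − 4·(-2)] + [4·5 − (-8)·15] + [(-8)·(-10) − 3·5] + [3·(-3) − 6·(-10)] + [6·(-2) − 14·(-3)]| = 504, so the area is 252.
The number of boundary lattice points is Σ gcd(|Δx|,|Δy|) = gcd(10,17) + gcd(12,10) + gcd(11,15) + gcd(3,7) + gcd(8,1) = 1+2+1+1+1 = 6.
Pick's theorem gives I = A − B/2 + 1 = 252 − 6/2 + 1 = 250.

250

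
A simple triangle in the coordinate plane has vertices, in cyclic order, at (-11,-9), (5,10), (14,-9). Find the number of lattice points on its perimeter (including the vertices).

The number of boundary lattice points is Σ gcd(|Δx|,|Δy|) = gcd(16,19) + gcd(9,19) + gcd(25,0) = 1+1+25 = 27.

27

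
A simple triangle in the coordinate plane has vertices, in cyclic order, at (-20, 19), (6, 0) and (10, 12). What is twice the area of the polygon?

388

Using the shoelace formula, 2A = |[(-20)·0 − 6·19] + [6·12 − 10·0] + [10·19 − (-20)·12]| = 388, so the area is 194.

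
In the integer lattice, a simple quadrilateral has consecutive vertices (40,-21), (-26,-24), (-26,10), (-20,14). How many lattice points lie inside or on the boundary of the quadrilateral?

1370

Using the shoelace formula, 2A = |[40·(-24) − (-26)·(-21)] + [(-26)·10 − (-26)·(-24)] + [(-26)·14 − (-20)·10] + [(-20)·(-21) − 40·14]| = 2694, so the area is 1347.
Along each edge there are gcd(|Δx|,|Δy|)+1 lattice points, so counting each shared vertex once the boundary has gcd(66,3) + gcd(0,34) + gcd(6,4) + gcd(60,35) = 3+34+2+5 = 44.
Pick's theorem gives I = A − B/2 + 1 = 1347 − 44/2 + 1 = 1326, so the closed region contains I + B = 1326 + 44 = 1370 lattice points.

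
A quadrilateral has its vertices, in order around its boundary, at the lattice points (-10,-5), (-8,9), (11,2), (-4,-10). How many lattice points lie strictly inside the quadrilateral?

The shoelace formula gives twice the area as |((-10)·9 − (-8)·(-5)) + ((-8)·2 − 11·9) + (11·(-10) − (-4)·2) + ((-4)·(-5) − (-10)·(-10))| = 427, so the area is 213.5.
Along each edge there are gcd(|Δx|,|Δy|)+1 lattice points, so counting each shared vertex once the boundary has gcd(2,14) + gcd(19,7) + gcd(15,12) + gcd(6,5) = 2+1+3+1 = 7.
Pick's theorem gives I = A − B/2 + 1 = 213.5 − 7/2 + 1 = 211.

211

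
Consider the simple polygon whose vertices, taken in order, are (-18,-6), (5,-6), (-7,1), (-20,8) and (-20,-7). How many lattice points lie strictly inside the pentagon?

By the shoelace formula, twice the signed area is |[(-18)·(-6) − 5·(-6)] + [5·1 − (-7)·(-6)] + [(-7)·8 − (-20)·1] + [(-20)·(-7) − (-20)·8] + [(-20)·(-6) − (-18)·(-7)]| = 359, so the area is 179.5.
Along each edge there are gcd(|Δx|,|Δy|)+1 lattice points, so counting each shared vertex once the boundary has gcd(23,0) + gcd(12,7) + gcd(13,7) + gcd(0,15) + gcd(2,1) = 23+1+1+15+1 = 41.
By Pick's theorem A = I + B/2 − 1, so I = 179.5 − 41/2 + 1 = 160.

160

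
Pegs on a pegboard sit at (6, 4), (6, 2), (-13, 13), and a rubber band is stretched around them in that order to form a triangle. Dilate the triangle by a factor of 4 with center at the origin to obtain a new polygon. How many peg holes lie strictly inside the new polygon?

Using the shoelace formula, 2A = |[6·2 − 6·4] + [6·13 − (-13)·2] + [(-13)·4 − 6·13]| = 38, so the area is 19.
Along each edge there are gcd(|Δx|,|Δy|)+1 lattice points, so counting each shared vertex once the boundary has gcd(0,2) + gcd(19,11) + gcd(19,9) = 2+1+1 = 4.
Scaling by 4 multiplies the area by 4² = 16 (so the new area is 304) and multiplies the boundary lattice-point count by 4, giving 16.
By Pick's theorem, the interior count of the dilated polygon is 304 − 16/2 + 1 = 297.

297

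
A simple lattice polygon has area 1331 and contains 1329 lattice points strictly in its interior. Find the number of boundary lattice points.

6

Pick's theorem gives A = I + B/2 − 1, so B = 2(A − I + 1) = 2(1331 − 1329 + 1) = 6.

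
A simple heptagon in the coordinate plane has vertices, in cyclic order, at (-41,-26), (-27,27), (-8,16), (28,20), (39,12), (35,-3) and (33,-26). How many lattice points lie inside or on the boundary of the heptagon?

3217

Using the shoelace formula, 2A = |[(-41)·27 − (-27)·(-26)] + [(-27)·16 − (-8)·27] + [(-8)·20 − 28·16] + [28·12 − 39·20] + [39·(-3) − 35·12] + [35·(-26) − 33·(-3)] + [33·(-26) − (-41)·(-26)]| = 6349, so the area is 3174.5.
The number of boundary lattice points is Σ gcd(|Δx|,|Δy|) = gcd(14,53) + gcd(19,11) + gcd(36,4) + gcd(11,8) + gcd(4,15) + gcd(2,23) + gcd(74,0) = 1+1+4+1+1+1+74 = 83.
Pick's theorem gives I = A − B/2 + 1 = 3174.5 − 83/2 + 1 = 3134, so the closed region contains I + B = 3134 + 83 = 3217 lattice points.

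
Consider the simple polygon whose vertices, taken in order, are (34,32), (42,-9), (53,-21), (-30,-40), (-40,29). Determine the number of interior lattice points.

4769

By the shoelace formula, twice the signed area is |(34·(-9) − 42·32) + (42·(-21) − 53·(-9)) + (53·(-40) − (-30)·(-21)) + ((-30)·29 − (-40)·(-40)) + ((-40)·32 − 34·29)| = 9541, so the area is 9541/2.
Summing gcd(|Δx|,|Δy|) over the edges gives the boundary count: gcd(8,41) + gcd(11,12) + gcd(83,19) + gcd(10,69) + gcd(74,3) = 1+1+1+1+1 = 5.
By Pick's theorem A = I + B/2 − 1, so I = 9541/2 − 5/2 + 1 = 4769.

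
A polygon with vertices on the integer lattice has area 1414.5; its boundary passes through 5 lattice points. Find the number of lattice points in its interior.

From Pick's theorem, I = A − B/2 + 1 = 1414.5 − 5/2 + 1 = 1413.

1413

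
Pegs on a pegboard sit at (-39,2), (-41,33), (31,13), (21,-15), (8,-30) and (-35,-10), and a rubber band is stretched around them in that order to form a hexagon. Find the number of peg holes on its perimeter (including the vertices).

13

The number of boundary lattice points is Σ gcd(|Δx|,|Δy|) = gcd(2,31) + gcd(72,20) + gcd(10,28) + gcd(13,15) + gcd(43,20) + gcd(4,12) = 1+4+2+1+1+4 = 13.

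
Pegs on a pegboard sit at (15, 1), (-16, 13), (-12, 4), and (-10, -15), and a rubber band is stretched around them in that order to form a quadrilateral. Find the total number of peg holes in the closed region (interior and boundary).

372

By the shoelace formula, twice the signed area is |[15·13 − (-16)·1] + [(-16)·4 − (-12)·13] + [(-12)·(-15) − (-10)·4] + [(-10)·1 − 15·(-15)]| = 738, so the area is 369.
The number of boundary lattice points is Σ gcd(|Δx|,|Δy|) = gcd(31,12) + gcd(4,9) + gcd(2,19) + gcd(25,16) = 1+1+1+1 = 4.
Pick's theorem gives I = A − B/2 + 1 = 369 − 4/2 + 1 = 368, so the closed region contains I + B = 368 + 4 = 372 lattice points.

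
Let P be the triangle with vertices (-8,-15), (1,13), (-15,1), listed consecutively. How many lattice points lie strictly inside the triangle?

168

Using the shoelace formula, 2A = |((-8)·13 − 1·(-15)) + (1·1 − (-15)·13) + ((-15)·(-15) − (-8)·1)| = 340, so the area is 170.
The number of boundary lattice points is Σ gcd(|Δx|,|Δy|) = gcd(9,28) + gcd(16,12) + gcd(7,16) = 1+4+1 = 6.
By Pick's theorem A = I + B/2 − 1, so I = 170 − 6/2 + 1 = 168.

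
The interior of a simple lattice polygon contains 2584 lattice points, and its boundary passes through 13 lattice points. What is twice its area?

Pick's theorem states A = I + B/2 − 1, so A = 2584 + 13/2 − 1 = 5179/2.
Hence 2A = 5179.

5179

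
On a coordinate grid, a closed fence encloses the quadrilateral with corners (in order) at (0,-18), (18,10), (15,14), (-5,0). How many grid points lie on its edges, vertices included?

Summing gcd(|Δx|,|Δy|) over the edges gives the boundary count: gcd(18,28) + gcd(3,4) + gcd(20,14) + gcd(5,18) = 2+1+2+1 = 6.

6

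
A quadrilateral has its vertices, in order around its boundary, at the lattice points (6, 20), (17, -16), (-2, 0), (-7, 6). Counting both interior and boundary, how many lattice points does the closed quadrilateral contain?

The shoelace formula gives twice the area as |(6·(-16) − 17·20) + (17·0 − (-2)·(-16)) + ((-2)·6 − (-7)·0) + ((-7)·20 − 6·6)| = 656, so the area is 328.
Along each edge there are gcd(|Δx|,|Δy|)+1 lattice points, so counting each shared vertex once the boundary has gcd(11,36) + gcd(19,16) + gcd(5,6) + gcd(13,14) = 1+1+1+1 = 4.
Pick's theorem gives I = A − B/2 + 1 = 328 − 4/2 + 1 = 327, so the closed region contains I + B = 327 + 4 = 331 lattice points.

331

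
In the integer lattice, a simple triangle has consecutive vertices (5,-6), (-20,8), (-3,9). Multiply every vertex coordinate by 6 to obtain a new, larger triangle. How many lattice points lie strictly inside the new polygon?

4726

The shoelace formula gives twice the area as |[5·8 − (-20)·(-6)] + [(-20)·9 − (-3)·8] + [(-3)·(-6) − 5·9]| = 263, so the area is 263/2.
Summing gcd(|Δx|,|Δy|) over the edges gives the boundary count: gcd(25,14) + gcd(17,1) + gcd(8,15) = 1+1+1 = 3.
Scaling by 6 multiplies the area by 6² = 36 (so the new area is 4734) and multiplies the boundary lattice-point count by 6, giving 18.
By Pick's theorem, the interior count of the dilated polygon is 4734 − 18/2 + 1 = 4726.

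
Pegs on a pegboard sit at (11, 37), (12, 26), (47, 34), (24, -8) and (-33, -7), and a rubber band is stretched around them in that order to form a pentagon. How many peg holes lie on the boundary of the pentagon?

The number of boundary lattice points is Σ gcd(|Δx|,|Δy|) = gcd(1,11) + gcd(35,8) + gcd(23,42) + gcd(57,1) + gcd(44,44) = 1+1+1+1+44 = 48.

48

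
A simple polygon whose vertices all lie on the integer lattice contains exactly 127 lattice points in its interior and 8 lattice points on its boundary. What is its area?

130

Pick's theorem states A = I + B/2 − 1, so A = 127 + 8/2 − 1 = 130.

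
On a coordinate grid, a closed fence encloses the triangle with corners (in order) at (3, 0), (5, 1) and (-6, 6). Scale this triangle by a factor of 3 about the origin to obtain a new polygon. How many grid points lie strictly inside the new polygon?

Using the shoelace formula, 2A = |[3·1 − 5·0] + [5·6 − (-6)·1] + [(-6)·0 − 3·6]| = 21, so the area is 10.5.
Summing gcd(|Δx|,|Δy|) over the edges gives the boundary count: gcd(2,1) + gcd(11,5) + gcd(9,6) = 1+1+3 = 5.
Scaling by 3 multiplies the area by 3² = 9 (so the new area is 189/2) and multiplies the boundary lattice-point count by 3, giving 15.
By Pick's theorem, the interior count of the dilated polygon is 189/2 − 15/2 + 1 = 88.

88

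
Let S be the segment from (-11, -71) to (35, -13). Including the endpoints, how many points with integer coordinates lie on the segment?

3

The number of lattice points on a segment between lattice points is gcd(|Δx|,|Δy|) + 1 = gcd(46,58) + 1 = 2 + 1 = 3.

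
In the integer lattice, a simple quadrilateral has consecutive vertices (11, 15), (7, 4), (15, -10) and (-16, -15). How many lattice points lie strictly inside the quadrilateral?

By the shoelace formula, twice the signed area is |[11·4 − 7·15] + [7·(-10) − 15·4] + [15·(-15) − (-16)·(-10)] + [(-16)·15 − 11·(-15)]| = 651, so the area is 651/2.
Summing gcd(|Δx|,|Δy|) over the edges gives the boundary count: gcd(4,11) + gcd(8,14) + gcd(31,5) + gcd(27,30) = 1+2+1+3 = 7.
By Pick's theorem A = I + B/2 − 1, so I = 651/2 − 7/2 + 1 = 323.

323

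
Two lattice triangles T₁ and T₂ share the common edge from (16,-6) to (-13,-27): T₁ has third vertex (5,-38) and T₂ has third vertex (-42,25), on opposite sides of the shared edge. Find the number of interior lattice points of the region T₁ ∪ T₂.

1406

The union is the simple quadrilateral with vertices (16,-6), (5,-38), (-13,-27), (-42,25) in order.
By the shoelace formula, twice the signed area is |[16·(-38) − 5·(-6)] + [5·(-27) − (-13)·(-38)] + [(-13)·25 − (-42)·(-27)] + [(-42)·(-6) − 16·25]| = 2814, so the area is 1407.
Along each edge there are gcd(|Δx|,|Δy|)+1 lattice points, so counting each shared vertex once the boundary has gcd(11,32) + gcd(18,11) + gcd(29,52) + gcd(58,31) = 1+1+1+1 = 4.
By Pick's theorem I = A − B/2 + 1 = 1407 − 4/2 + 1 = 1406.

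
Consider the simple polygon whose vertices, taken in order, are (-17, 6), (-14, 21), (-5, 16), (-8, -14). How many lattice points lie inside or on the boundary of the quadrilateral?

245

By the shoelace formula, twice the signed area is |((-17)·21 − (-14)·6) + ((-14)·16 − (-5)·21) + ((-5)·(-14) − (-8)·16) + ((-8)·6 − (-17)·(-14))| = 480, so the area is 240.
Summing gcd(|Δx|,|Δy|) over the edges gives the boundary count: gcd(3,15) + gcd(9,5) + gcd(3,30) + gcd(9,20) = 3+1+3+1 = 8.
Pick's theorem gives I = A − B/2 + 1 = 240 − 8/2 + 1 = 237, so the closed region contains I + B = 237 + 8 = 245 lattice points.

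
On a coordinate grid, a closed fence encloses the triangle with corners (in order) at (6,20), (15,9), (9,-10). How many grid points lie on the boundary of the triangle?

5

Along each edge there are gcd(|Δx|,|Δy|)+1 lattice points, so counting each shared vertex once the boundary has gcd(9,11) + gcd(6,19) + gcd(3,30) = 1+1+3 = 5.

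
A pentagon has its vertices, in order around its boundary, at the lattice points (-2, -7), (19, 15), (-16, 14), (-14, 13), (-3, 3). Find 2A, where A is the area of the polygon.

By the shoelace formula, twice the signed area is |[(-2)·15 − 19·(-7)] + [19·14 − (-16)·15] + [(-16)·13 − (-14)·14] + [(-14)·3 − (-3)·13] + [(-3)·(-7) − (-2)·3]| = 621, so the area is 621/2.

621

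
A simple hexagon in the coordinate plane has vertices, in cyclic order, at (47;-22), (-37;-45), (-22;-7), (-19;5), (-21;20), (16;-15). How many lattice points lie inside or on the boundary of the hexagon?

By the shoelace formula, twice the signed area is |[47·(-45) − (-37)·(-22)] + [(-37)·(-7) − (-22)·(-45)] + [(-22)·5 − (-19)·(-7)] + [(-19)·20 − (-21)·5] + [(-21)·(-15) − 16·20] + [16·(-22) − 47·(-15)]| = 3830, so the area is 1915.
Summing gcd(|Δx|,|Δy|) over the edges gives the boundary count: gcd(84,23) + gcd(15,38) + gcd(3,12) + gcd(2,15) + gcd(37,35) + gcd(31,7) = 1+1+3+1+1+1 = 8.
Pick's theorem gives I = A − B/2 + 1 = 1915 − 8/2 + 1 = 1912, so the closed region contains I + B = 1912 + 8 = 1920 lattice points.

1920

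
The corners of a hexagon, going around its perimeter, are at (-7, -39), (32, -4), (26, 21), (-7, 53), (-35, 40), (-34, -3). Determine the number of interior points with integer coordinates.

Using the shoelace formula, 2A = |[(-7)·(-4) − 32·(-39)] + [32·21 − 26·(-4)] + [26·53 − (-7)·21] + [(-7)·40 − (-35)·53] + [(-35)·(-3) − (-34)·40] + [(-34)·(-39) − (-7)·(-3)]| = 7922, so the area is 3961.
Summing gcd(|Δx|,|Δy|) over the edges gives the boundary count: gcd(39,35) + gcd(6,25) + gcd(33,32) + gcd(28,13) + gcd(1,43) + gcd(27,36) = 1+1+1+1+1+9 = 14.
By Pick's theorem A = I + B/2 − 1, so I = 3961 − 14/2 + 1 = 3955.

3955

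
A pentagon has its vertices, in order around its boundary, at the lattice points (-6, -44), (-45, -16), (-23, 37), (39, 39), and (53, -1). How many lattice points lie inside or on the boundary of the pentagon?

5355

By the shoelace formula, twice the signed area is |((-6)·(-16) − (-45)·(-44)) + ((-45)·37 − (-23)·(-16)) + ((-23)·39 − 39·37) + (39·(-1) − 53·39) + (53·(-44) − (-6)·(-1))| = 10701, so the area is 10701/2.
The number of boundary lattice points is Σ gcd(|Δx|,|Δy|) = gcd(39,28) + gcd(22,53) + gcd(62,2) + gcd(14,40) + gcd(59,43) = 1+1+2+2+1 = 7.
Pick's theorem gives I = A − B/2 + 1 = 10701/2 − 7/2 + 1 = 5348, so the closed region contains I + B = 5348 + 7 = 5355 lattice points.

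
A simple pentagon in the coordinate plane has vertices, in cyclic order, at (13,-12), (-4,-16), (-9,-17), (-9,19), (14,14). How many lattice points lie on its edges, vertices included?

40

The number of boundary lattice points is Σ gcd(|Δx|,|Δy|) = gcd(17,4) + gcd(5,1) + gcd(0,36) + gcd(23,5) + gcd(1,26) = 1+1+36+1+1 = 40.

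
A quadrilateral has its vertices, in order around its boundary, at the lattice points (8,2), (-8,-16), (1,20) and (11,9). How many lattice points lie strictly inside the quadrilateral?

253

Using the shoelace formula, 2A = |(8·(-16) − (-8)·2) + ((-8)·20 − 1·(-16)) + (1·9 − 11·20) + (11·2 − 8·9)| = 517, so the area is 517/2.
The number of boundary lattice points is Σ gcd(|Δx|,|Δy|) = gcd(16,18) + gcd(9,36) + gcd(10,11) + gcd(3,7) = 2+9+1+1 = 13.
Pick's theorem gives I = A − B/2 + 1 = 517/2 − 13/2 + 1 = 253.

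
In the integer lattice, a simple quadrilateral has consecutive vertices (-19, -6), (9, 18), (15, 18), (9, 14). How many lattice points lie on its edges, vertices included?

16

Along each edge there are gcd(|Δx|,|Δy|)+1 lattice points, so counting each shared vertex once the boundary has gcd(28,24) + gcd(6,0) + gcd(6,4) + gcd(28,20) = 4+6+2+4 = 16.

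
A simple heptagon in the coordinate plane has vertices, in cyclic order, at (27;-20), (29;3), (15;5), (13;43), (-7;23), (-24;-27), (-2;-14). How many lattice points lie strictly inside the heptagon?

1678

By the shoelace formula, twice the signed area is |(27·3 − 29·(-20)) + (29·5 − 15·3) + (15·43 − 13·5) + (13·23 − (-7)·43) + ((-7)·(-27) − (-24)·23) + ((-24)·(-14) − (-2)·(-27)) + ((-2)·(-20) − 27·(-14))| = 3382, so the area is 1691.
Along each edge there are gcd(|Δx|,|Δy|)+1 lattice points, so counting each shared vertex once the boundary has gcd(2,23) + gcd(14,2) + gcd(2,38) + gcd(20,20) + gcd(17,50) + gcd(22,13) + gcd(29,6) = 1+2+2+20+1+1+1 = 28.
Pick's theorem gives I = A − B/2 + 1 = 1691 − 28/2 + 1 = 1678.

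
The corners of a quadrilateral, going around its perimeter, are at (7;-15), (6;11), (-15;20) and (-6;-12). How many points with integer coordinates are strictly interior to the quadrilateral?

The shoelace formula gives twice the area as |(7·11 − 6·(-15)) + (6·20 − (-15)·11) + ((-15)·(-12) − (-6)·20) + ((-6)·(-15) − 7·(-12))| = 926, so the area is 463.
Along each edge there are gcd(|Δx|,|Δy|)+1 lattice points, so counting each shared vertex once the boundary has gcd(1,26) + gcd(21,9) + gcd(9,32) + gcd(13,3) = 1+3+1+1 = 6.
By Pick's theorem A = I + B/2 − 1, so I = 463 − 6/2 + 1 = 461.

461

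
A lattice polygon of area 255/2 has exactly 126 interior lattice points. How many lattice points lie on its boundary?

5

Pick's theorem gives A = I + B/2 − 1, so B = 2(A − I + 1) = 2(255/2 − 126 + 1) = 5.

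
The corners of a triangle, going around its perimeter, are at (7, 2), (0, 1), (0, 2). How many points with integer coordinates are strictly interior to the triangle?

Using the shoelace formula, 2A = |(7·1 − 0·2) + (0·2 − 0·1) + (0·2 − 7·2)| = 7, so the area is 7/2.
Along each edge there are gcd(|Δx|,|Δy|)+1 lattice points, so counting each shared vertex once the boundary has gcd(7,1) + gcd(0,1) + gcd(7,0) = 1+1+7 = 9.
Pick's theorem gives I = A − B/2 + 1 = 7/2 − 9/2 + 1 = 0.

0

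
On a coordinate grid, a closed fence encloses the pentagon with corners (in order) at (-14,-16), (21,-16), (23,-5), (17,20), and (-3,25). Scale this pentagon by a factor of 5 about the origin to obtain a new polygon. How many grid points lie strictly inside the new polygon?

The shoelace formula gives twice the area as |((-14)·(-16) − 21·(-16)) + (21·(-5) − 23·(-16)) + (23·20 − 17·(-5)) + (17·25 − (-3)·20) + ((-3)·(-16) − (-14)·25)| = 2251, so the area is 2251/2.
Summing gcd(|Δx|,|Δy|) over the edges gives the boundary count: gcd(35,0) + gcd(2,11) + gcd(6,25) + gcd(20,5) + gcd(11,41) = 35+1+1+5+1 = 43.
Scaling by 5 multiplies the area by 5² = 25 (so the new area is 56275/2) and multiplies the boundary lattice-point count by 5, giving 215.
By Pick's theorem, the interior count of the dilated polygon is 56275/2 − 215/2 + 1 = 28031.

28031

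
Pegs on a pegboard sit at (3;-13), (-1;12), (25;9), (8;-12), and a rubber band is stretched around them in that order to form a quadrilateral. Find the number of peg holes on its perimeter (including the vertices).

The number of boundary lattice points is Σ gcd(|Δx|,|Δy|) = gcd(4,25) + gcd(26,3) + gcd(17,21) + gcd(5,1) = 1+1+1+1 = 4.

4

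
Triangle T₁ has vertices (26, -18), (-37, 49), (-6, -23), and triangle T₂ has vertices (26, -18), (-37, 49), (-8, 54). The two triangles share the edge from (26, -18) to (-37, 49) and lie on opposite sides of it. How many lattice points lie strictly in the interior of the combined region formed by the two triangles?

2357

The union is the simple quadrilateral with vertices (26, -18), (-6, -23), (-37, 49), (-8, 54) in order.
The shoelace formula gives twice the area as |[26·(-23) − (-6)·(-18)] + [(-6)·49 − (-37)·(-23)] + [(-37)·54 − (-8)·49] + [(-8)·(-18) − 26·54]| = 4717, so the area is 4717/2.
Summing gcd(|Δx|,|Δy|) over the edges gives the boundary count: gcd(32,5) + gcd(31,72) + gcd(29,5) + gcd(34,72) = 1+1+1+2 = 5.
By Pick's theorem I = A − B/2 + 1 = 4717/2 − 5/2 + 1 = 2357.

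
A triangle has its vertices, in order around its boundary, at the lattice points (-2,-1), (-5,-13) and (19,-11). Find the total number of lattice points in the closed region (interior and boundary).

Using the shoelace formula, 2A = |((-2)·(-13) − (-5)·(-1)) + ((-5)·(-11) − 19·(-13)) + (19·(-1) − (-2)·(-11))| = 282, so the area is 141.
Summing gcd(|Δx|,|Δy|) over the edges gives the boundary count: gcd(3,12) + gcd(24,2) + gcd(21,10) = 3+2+1 = 6.
Pick's theorem gives I = A − B/2 + 1 = 141 − 6/2 + 1 = 139, so the closed region contains I + B = 139 + 6 = 145 lattice points.

145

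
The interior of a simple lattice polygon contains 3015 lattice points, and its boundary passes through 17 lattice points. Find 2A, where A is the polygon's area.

6045

By Pick's theorem, A = I + B/2 − 1 = 3015 + 17/2 − 1 = 6045/2.
Hence 2A = 6045.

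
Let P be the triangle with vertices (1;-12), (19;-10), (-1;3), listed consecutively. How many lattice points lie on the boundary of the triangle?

Summing gcd(|Δx|,|Δy|) over the edges gives the boundary count: gcd(18,2) + gcd(20,13) + gcd(2,15) = 2+1+1 = 4.

4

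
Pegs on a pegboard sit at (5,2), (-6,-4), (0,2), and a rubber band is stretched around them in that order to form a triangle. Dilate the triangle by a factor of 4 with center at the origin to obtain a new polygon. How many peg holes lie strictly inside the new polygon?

The shoelace formula gives twice the area as |(5·(-4) − (-6)·2) + ((-6)·2 − 0·(-4)) + (0·2 − 5·2)| = 30, so the area is 15.
Along each edge there are gcd(|Δx|,|Δy|)+1 lattice points, so counting each shared vertex once the boundary has gcd(11,6) + gcd(6,6) + gcd(5,0) = 1+6+5 = 12.
Scaling by 4 multiplies the area by 4² = 16 (so the new area is 240) and multiplies the boundary lattice-point count by 4, giving 48.
By Pick's theorem, the interior count of the dilated polygon is 240 − 48/2 + 1 = 217.

217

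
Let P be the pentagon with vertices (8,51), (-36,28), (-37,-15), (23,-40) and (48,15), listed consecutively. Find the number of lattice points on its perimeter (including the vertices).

Summing gcd(|Δx|,|Δy|) over the edges gives the boundary count: gcd(44,23) + gcd(1,43) + gcd(60,25) + gcd(25,55) + gcd(40,36) = 1+1+5+5+4 = 16.

16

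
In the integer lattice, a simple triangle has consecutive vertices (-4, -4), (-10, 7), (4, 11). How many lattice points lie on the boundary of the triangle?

Along each edge there are gcd(|Δx|,|Δy|)+1 lattice points, so counting each shared vertex once the boundary has gcd(6,11) + gcd(14,4) + gcd(8,15) = 1+2+1 = 4.

4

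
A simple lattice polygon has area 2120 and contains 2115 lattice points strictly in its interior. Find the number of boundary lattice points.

12

Pick's theorem gives A = I + B/2 − 1, so B = 2(A − I + 1) = 2(2120 − 2115 + 1) = 12.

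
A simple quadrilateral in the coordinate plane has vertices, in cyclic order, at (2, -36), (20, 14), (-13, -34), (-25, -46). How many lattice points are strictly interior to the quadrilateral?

487

By the shoelace formula, twice the signed area is |[2·14 − 20·(-36)] + [20·(-34) − (-13)·14] + [(-13)·(-46) − (-25)·(-34)] + [(-25)·(-36) − 2·(-46)]| = 990, so the area is 495.
Along each edge there are gcd(|Δx|,|Δy|)+1 lattice points, so counting each shared vertex once the boundary has gcd(18,50) + gcd(33,48) + gcd(12,12) + gcd(27,10) = 2+3+12+1 = 18.
Pick's theorem gives I = A − B/2 + 1 = 495 − 18/2 + 1 = 487.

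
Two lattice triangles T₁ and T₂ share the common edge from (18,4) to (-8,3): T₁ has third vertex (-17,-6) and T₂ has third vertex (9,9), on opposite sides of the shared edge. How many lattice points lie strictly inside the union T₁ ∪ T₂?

The union is the simple quadrilateral with vertices (18,4), (-17,-6), (-8,3), (9,9) in order.
By the shoelace formula, twice the signed area is |[18·(-6) − (-17)·4] + [(-17)·3 − (-8)·(-6)] + [(-8)·9 − 9·3] + [9·4 − 18·9]| = 364, so the area is 182.
The number of boundary lattice points is Σ gcd(|Δx|,|Δy|) = gcd(35,10) + gcd(9,9) + gcd(17,6) + gcd(9,5) = 5+9+1+1 = 16.
By Pick's theorem I = A − B/2 + 1 = 182 − 16/2 + 1 = 175.

175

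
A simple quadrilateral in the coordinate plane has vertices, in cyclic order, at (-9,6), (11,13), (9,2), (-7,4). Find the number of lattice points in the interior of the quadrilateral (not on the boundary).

By the shoelace formula, twice the signed area is |[(-9)·13 − 11·6] + [11·2 − 9·13] + [9·4 − (-7)·2] + [(-7)·6 − (-9)·4]| = 234, so the area is 117.
Summing gcd(|Δx|,|Δy|) over the edges gives the boundary count: gcd(20,7) + gcd(2,11) + gcd(16,2) + gcd(2,2) = 1+1+2+2 = 6.
Pick's theorem gives I = A − B/2 + 1 = 117 − 6/2 + 1 = 115.

115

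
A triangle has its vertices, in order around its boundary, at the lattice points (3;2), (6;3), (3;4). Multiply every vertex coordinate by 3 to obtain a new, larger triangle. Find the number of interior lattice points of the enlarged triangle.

22

By the shoelace formula, twice the signed area is |(3·3 − 6·2) + (6·4 − 3·3) + (3·2 − 3·4)| = 6, so the area is 3.
The number of boundary lattice points is Σ gcd(|Δx|,|Δy|) = gcd(3,1) + gcd(3,1) + gcd(0,2) = 1+1+2 = 4.
Scaling by 3 multiplies the area by 3² = 9 (so the new area is 27) and multiplies the boundary lattice-point count by 3, giving 12.
By Pick's theorem, the interior count of the dilated polygon is 27 − 12/2 + 1 = 22.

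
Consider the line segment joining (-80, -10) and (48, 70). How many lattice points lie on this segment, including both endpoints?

The number of lattice points on a segment between lattice points is gcd(|Δx|,|Δy|) + 1 = gcd(128,80) + 1 = 16 + 1 = 17.

17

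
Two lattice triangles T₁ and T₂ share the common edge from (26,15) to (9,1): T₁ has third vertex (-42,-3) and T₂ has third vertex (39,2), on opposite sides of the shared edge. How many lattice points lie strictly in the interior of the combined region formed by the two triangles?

The union is the simple quadrilateral with vertices (26,15), (-42,-3), (9,1), (39,2) in order.
By the shoelace formula, twice the signed area is |(26·(-3) − (-42)·15) + ((-42)·1 − 9·(-3)) + (9·2 − 39·1) + (39·15 − 26·2)| = 1049, so the area is 1049/2.
Along each edge there are gcd(|Δx|,|Δy|)+1 lattice points, so counting each shared vertex once the boundary has gcd(68,18) + gcd(51,4) + gcd(30,1) + gcd(13,13) = 2+1+1+13 = 17.
By Pick's theorem I = A − B/2 + 1 = 1049/2 − 17/2 + 1 = 517.

517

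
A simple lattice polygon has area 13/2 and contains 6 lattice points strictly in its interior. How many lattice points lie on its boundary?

Pick's theorem gives A = I + B/2 − 1, so B = 2(A − I + 1) = 2(13/2 − 6 + 1) = 3.

3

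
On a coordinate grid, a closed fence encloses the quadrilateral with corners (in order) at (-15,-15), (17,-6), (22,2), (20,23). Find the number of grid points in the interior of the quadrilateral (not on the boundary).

510

Using the shoelace formula, 2A = |((-15)·(-6) − 17·(-15)) + (17·2 − 22·(-6)) + (22·23 − 20·2) + (20·(-15) − (-15)·23)| = 1022, so the area is 511.
Summing gcd(|Δx|,|Δy|) over the edges gives the boundary count: gcd(32,9) + gcd(5,8) + gcd(2,21) + gcd(35,38) = 1+1+1+1 = 4.
By Pick's theorem A = I + B/2 − 1, so I = 511 − 4/2 + 1 = 510.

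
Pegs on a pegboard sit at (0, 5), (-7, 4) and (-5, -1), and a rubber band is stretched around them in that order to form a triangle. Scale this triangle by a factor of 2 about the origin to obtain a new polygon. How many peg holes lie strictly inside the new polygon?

The shoelace formula gives twice the area as |[0·4 − (-7)·5] + [(-7)·(-1) − (-5)·4] + [(-5)·5 − 0·(-1)]| = 37, so the area is 18.5.
The number of boundary lattice points is Σ gcd(|Δx|,|Δy|) = gcd(7,1) + gcd(2,5) + gcd(5,6) = 1+1+1 = 3.
Scaling by 2 multiplies the area by 2² = 4 (so the new area is 74) and multiplies the boundary lattice-point count by 2, giving 6.
By Pick's theorem, the interior count of the dilated polygon is 74 − 6/2 + 1 = 72.

72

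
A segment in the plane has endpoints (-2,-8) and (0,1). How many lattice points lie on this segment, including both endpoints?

The number of lattice points on a segment between lattice points is gcd(|Δx|,|Δy|) + 1 = gcd(2,9) + 1 = 1 + 1 = 2.

2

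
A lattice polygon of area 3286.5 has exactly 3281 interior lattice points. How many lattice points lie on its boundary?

13

Pick's theorem gives A = I + B/2 − 1, so B = 2(A − I + 1) = 2(3286.5 − 3281 + 1) = 13.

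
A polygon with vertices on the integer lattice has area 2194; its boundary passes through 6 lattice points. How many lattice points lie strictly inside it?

Pick's theorem A = I + B/2 − 1 rearranges to I = A − B/2 + 1 = 2194 − 6/2 + 1 = 2192.

2192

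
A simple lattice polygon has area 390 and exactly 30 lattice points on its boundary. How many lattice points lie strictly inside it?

376

Pick's theorem A = I + B/2 − 1 rearranges to I = A − B/2 + 1 = 390 − 30/2 + 1 = 376.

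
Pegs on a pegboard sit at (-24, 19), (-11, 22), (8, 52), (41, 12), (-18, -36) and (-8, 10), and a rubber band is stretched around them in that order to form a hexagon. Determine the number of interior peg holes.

The shoelace formula gives twice the area as |[(-24)·22 − (-11)·19] + [(-11)·52 − 8·22] + [8·12 − 41·52] + [41·(-36) − (-18)·12] + [(-18)·10 − (-8)·(-36)] + [(-8)·19 − (-24)·10]| = 4743, so the area is 4743/2.
The number of boundary lattice points is Σ gcd(|Δx|,|Δy|) = gcd(13,3) + gcd(19,30) + gcd(33,40) + gcd(59,48) + gcd(10,46) + gcd(16,9) = 1+1+1+1+2+1 = 7.
Pick's theorem gives I = A − B/2 + 1 = 4743/2 − 7/2 + 1 = 2369.

2369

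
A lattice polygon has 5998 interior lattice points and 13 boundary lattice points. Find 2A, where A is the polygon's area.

12007

By Pick's theorem, A = I + B/2 − 1 = 5998 + 13/2 − 1 = 12007/2.
Hence 2A = 12007.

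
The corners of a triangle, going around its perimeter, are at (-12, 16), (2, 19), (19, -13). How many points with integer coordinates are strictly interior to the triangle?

Using the shoelace formula, 2A = |((-12)·19 − 2·16) + (2·(-13) − 19·19) + (19·16 − (-12)·(-13))| = 499, so the area is 249.5.
Along each edge there are gcd(|Δx|,|Δy|)+1 lattice points, so counting each shared vertex once the boundary has gcd(14,3) + gcd(17,32) + gcd(31,29) = 1+1+1 = 3.
Pick's theorem gives I = A − B/2 + 1 = 249.5 − 3/2 + 1 = 249.

249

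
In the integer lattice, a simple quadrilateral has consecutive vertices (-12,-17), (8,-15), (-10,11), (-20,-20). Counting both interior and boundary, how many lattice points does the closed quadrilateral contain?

391

Using the shoelace formula, 2A = |((-12)·(-15) − 8·(-17)) + (8·11 − (-10)·(-15)) + ((-10)·(-20) − (-20)·11) + ((-20)·(-17) − (-12)·(-20))| = 774, so the area is 387.
Summing gcd(|Δx|,|Δy|) over the edges gives the boundary count: gcd(20,2) + gcd(18,26) + gcd(10,31) + gcd(8,3) = 2+2+1+1 = 6.
Pick's theorem gives I = A − B/2 + 1 = 387 − 6/2 + 1 = 385, so the closed region contains I + B = 385 + 6 = 391 lattice points.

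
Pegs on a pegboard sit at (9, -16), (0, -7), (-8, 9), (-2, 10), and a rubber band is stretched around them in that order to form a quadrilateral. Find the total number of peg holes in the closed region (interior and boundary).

By the shoelace formula, twice the signed area is |[9·(-7) − 0·(-16)] + [0·9 − (-8)·(-7)] + [(-8)·10 − (-2)·9] + [(-2)·(-16) − 9·10]| = 239, so the area is 239/2.
Along each edge there are gcd(|Δx|,|Δy|)+1 lattice points, so counting each shared vertex once the boundary has gcd(9,9) + gcd(8,16) + gcd(6,1) + gcd(11,26) = 9+8+1+1 = 19.
Pick's theorem gives I = A − B/2 + 1 = 239/2 − 19/2 + 1 = 111, so the closed region contains I + B = 111 + 19 = 130 lattice points.

130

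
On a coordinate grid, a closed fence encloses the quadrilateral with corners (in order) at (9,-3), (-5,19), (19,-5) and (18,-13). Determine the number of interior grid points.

124

The shoelace formula gives twice the area as |(9·19 − (-5)·(-3)) + ((-5)·(-5) − 19·19) + (19·(-13) − 18·(-5)) + (18·(-3) − 9·(-13))| = 274, so the area is 137.
Along each edge there are gcd(|Δx|,|Δy|)+1 lattice points, so counting each shared vertex once the boundary has gcd(14,22) + gcd(24,24) + gcd(1,8) + gcd(9,10) = 2+24+1+1 = 28.
By Pick's theorem A = I + B/2 − 1, so I = 137 − 28/2 + 1 = 124.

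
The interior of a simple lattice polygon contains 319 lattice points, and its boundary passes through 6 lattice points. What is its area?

321

By Pick's theorem, A = I + B/2 − 1 = 319 + 6/2 − 1 = 321.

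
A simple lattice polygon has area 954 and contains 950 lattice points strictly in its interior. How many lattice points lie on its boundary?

Pick's theorem gives A = I + B/2 − 1, so B = 2(A − I + 1) = 2(954 − 950 + 1) = 10.

10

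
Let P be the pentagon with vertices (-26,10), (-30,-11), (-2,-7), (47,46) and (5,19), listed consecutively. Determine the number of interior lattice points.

1105

Using the shoelace formula, 2A = |((-26)·(-11) − (-30)·10) + ((-30)·(-7) − (-2)·(-11)) + ((-2)·46 − 47·(-7)) + (47·19 − 5·46) + (5·10 − (-26)·19)| = 2218, so the area is 1109.
The number of boundary lattice points is Σ gcd(|Δx|,|Δy|) = gcd(4,21) + gcd(28,4) + gcd(49,53) + gcd(42,27) + gcd(31,9) = 1+4+1+3+1 = 10.
Pick's theorem gives I = A − B/2 + 1 = 1109 − 10/2 + 1 = 1105.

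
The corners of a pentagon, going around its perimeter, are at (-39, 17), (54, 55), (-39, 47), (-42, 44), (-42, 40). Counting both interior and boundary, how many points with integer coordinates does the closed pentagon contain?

1452

By the shoelace formula, twice the signed area is |[(-39)·55 − 54·17] + [54·47 − (-39)·55] + [(-39)·44 − (-42)·47] + [(-42)·40 − (-42)·44] + [(-42)·17 − (-39)·40]| = 2892, so the area is 1446.
The number of boundary lattice points is Σ gcd(|Δx|,|Δy|) = gcd(93,38) + gcd(93,8) + gcd(3,3) + gcd(0,4) + gcd(3,23) = 1+1+3+4+1 = 10.
Pick's theorem gives I = A − B/2 + 1 = 1446 − 10/2 + 1 = 1442, so the closed region contains I + B = 1442 + 10 = 1452 lattice points.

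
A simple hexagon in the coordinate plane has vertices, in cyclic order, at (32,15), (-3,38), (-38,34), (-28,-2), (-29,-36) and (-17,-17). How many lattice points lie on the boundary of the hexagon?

7

Summing gcd(|Δx|,|Δy|) over the edges gives the boundary count: gcd(35,23) + gcd(35,4) + gcd(10,36) + gcd(1,34) + gcd(12,19) + gcd(49,32) = 1+1+2+1+1+1 = 7.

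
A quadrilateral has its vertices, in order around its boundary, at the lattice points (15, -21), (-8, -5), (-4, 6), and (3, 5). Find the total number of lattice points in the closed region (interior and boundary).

247

By the shoelace formula, twice the signed area is |[15·(-5) − (-8)·(-21)] + [(-8)·6 − (-4)·(-5)] + [(-4)·5 − 3·6] + [3·(-21) − 15·5]| = 487, so the area is 487/2.
Summing gcd(|Δx|,|Δy|) over the edges gives the boundary count: gcd(23,16) + gcd(4,11) + gcd(7,1) + gcd(12,26) = 1+1+1+2 = 5.
Pick's theorem gives I = A − B/2 + 1 = 487/2 − 5/2 + 1 = 242, so the closed region contains I + B = 242 + 5 = 247 lattice points.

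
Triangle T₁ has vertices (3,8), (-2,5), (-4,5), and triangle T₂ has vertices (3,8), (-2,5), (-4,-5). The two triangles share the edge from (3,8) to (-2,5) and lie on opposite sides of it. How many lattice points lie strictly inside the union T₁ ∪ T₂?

23

The union is the simple quadrilateral with vertices (3,8), (-4,5), (-2,5), (-4,-5) in order.
Using the shoelace formula, 2A = |[3·5 − (-4)·8] + [(-4)·5 − (-2)·5] + [(-2)·(-5) − (-4)·5] + [(-4)·8 − 3·(-5)]| = 50, so the area is 25.
The number of boundary lattice points is Σ gcd(|Δx|,|Δy|) = gcd(7,3) + gcd(2,0) + gcd(2,10) + gcd(7,13) = 1+2+2+1 = 6.
By Pick's theorem I = A − B/2 + 1 = 25 − 6/2 + 1 = 23.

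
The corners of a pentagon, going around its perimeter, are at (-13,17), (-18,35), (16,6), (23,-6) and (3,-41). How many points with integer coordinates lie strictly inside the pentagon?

By the shoelace formula, twice the signed area is |((-13)·35 − (-18)·17) + ((-18)·6 − 16·35) + (16·(-6) − 23·6) + (23·(-41) − 3·(-6)) + (3·17 − (-13)·(-41))| = 2458, so the area is 1229.
Summing gcd(|Δx|,|Δy|) over the edges gives the boundary count: gcd(5,18) + gcd(34,29) + gcd(7,12) + gcd(20,35) + gcd(16,58) = 1+1+1+5+2 = 10.
Pick's theorem gives I = A − B/2 + 1 = 1229 − 10/2 + 1 = 1225.

1225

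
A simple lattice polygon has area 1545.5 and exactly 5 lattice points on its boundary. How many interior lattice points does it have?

Pick's theorem A = I + B/2 − 1 rearranges to I = A − B/2 + 1 = 1545.5 − 5/2 + 1 = 1544.

1544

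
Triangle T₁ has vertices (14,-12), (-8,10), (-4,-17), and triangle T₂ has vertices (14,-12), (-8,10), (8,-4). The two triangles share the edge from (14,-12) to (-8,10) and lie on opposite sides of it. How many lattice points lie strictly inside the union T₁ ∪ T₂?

The union is the simple quadrilateral with vertices (14,-12), (-4,-17), (-8,10), (8,-4) in order.
Using the shoelace formula, 2A = |(14·(-17) − (-4)·(-12)) + ((-4)·10 − (-8)·(-17)) + ((-8)·(-4) − 8·10) + (8·(-12) − 14·(-4))| = 550, so the area is 275.
Along each edge there are gcd(|Δx|,|Δy|)+1 lattice points, so counting each shared vertex once the boundary has gcd(18,5) + gcd(4,27) + gcd(16,14) + gcd(6,8) = 1+1+2+2 = 6.
By Pick's theorem I = A − B/2 + 1 = 275 − 6/2 + 1 = 273.

273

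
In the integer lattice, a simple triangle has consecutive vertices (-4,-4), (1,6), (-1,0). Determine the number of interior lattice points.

2

Using the shoelace formula, 2A = |[(-4)·6 − 1·(-4)] + [1·0 − (-1)·6] + [(-1)·(-4) − (-4)·0]| = 10, so the area is 5.
Summing gcd(|Δx|,|Δy|) over the edges gives the boundary count: gcd(5,10) + gcd(2,6) + gcd(3,4) = 5+2+1 = 8.
By Pick's theorem A = I + B/2 − 1, so I = 5 − 8/2 + 1 = 2.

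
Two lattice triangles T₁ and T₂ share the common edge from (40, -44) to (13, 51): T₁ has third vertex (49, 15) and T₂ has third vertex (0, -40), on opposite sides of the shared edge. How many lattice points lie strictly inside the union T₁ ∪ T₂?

3044

The union is the simple quadrilateral with vertices (40, -44), (49, 15), (13, 51), (0, -40) in order.
The shoelace formula gives twice the area as |[40·15 − 49·(-44)] + [49·51 − 13·15] + [13·(-40) − 0·51] + [0·(-44) − 40·(-40)]| = 6140, so the area is 3070.
Along each edge there are gcd(|Δx|,|Δy|)+1 lattice points, so counting each shared vertex once the boundary has gcd(9,59) + gcd(36,36) + gcd(13,91) + gcd(40,4) = 1+36+13+4 = 54.
By Pick's theorem I = A − B/2 + 1 = 3070 − 54/2 + 1 = 3044.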